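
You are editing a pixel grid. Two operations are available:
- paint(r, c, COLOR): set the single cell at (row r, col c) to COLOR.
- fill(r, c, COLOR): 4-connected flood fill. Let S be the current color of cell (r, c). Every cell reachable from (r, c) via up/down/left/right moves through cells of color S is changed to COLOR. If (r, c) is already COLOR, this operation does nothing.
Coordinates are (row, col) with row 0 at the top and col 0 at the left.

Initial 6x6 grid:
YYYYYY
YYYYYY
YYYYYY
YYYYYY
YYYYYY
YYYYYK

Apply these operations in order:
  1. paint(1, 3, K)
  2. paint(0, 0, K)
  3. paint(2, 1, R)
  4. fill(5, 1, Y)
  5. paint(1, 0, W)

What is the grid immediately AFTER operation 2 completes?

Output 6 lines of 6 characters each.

Answer: KYYYYY
YYYKYY
YYYYYY
YYYYYY
YYYYYY
YYYYYK

Derivation:
After op 1 paint(1,3,K):
YYYYYY
YYYKYY
YYYYYY
YYYYYY
YYYYYY
YYYYYK
After op 2 paint(0,0,K):
KYYYYY
YYYKYY
YYYYYY
YYYYYY
YYYYYY
YYYYYK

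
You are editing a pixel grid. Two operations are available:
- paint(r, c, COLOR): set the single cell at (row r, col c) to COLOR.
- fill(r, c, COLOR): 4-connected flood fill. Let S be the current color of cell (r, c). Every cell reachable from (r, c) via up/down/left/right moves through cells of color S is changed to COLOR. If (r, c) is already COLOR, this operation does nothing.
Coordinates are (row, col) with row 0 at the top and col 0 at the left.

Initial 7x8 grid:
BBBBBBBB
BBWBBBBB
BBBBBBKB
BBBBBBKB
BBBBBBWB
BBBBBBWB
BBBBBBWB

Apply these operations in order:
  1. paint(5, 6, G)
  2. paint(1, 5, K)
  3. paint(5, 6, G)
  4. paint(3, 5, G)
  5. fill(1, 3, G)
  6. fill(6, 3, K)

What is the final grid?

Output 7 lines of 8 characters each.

Answer: KKKKKKKK
KKWKKKKK
KKKKKKKK
KKKKKKKK
KKKKKKWK
KKKKKKKK
KKKKKKWK

Derivation:
After op 1 paint(5,6,G):
BBBBBBBB
BBWBBBBB
BBBBBBKB
BBBBBBKB
BBBBBBWB
BBBBBBGB
BBBBBBWB
After op 2 paint(1,5,K):
BBBBBBBB
BBWBBKBB
BBBBBBKB
BBBBBBKB
BBBBBBWB
BBBBBBGB
BBBBBBWB
After op 3 paint(5,6,G):
BBBBBBBB
BBWBBKBB
BBBBBBKB
BBBBBBKB
BBBBBBWB
BBBBBBGB
BBBBBBWB
After op 4 paint(3,5,G):
BBBBBBBB
BBWBBKBB
BBBBBBKB
BBBBBGKB
BBBBBBWB
BBBBBBGB
BBBBBBWB
After op 5 fill(1,3,G) [48 cells changed]:
GGGGGGGG
GGWGGKGG
GGGGGGKG
GGGGGGKG
GGGGGGWG
GGGGGGGG
GGGGGGWG
After op 6 fill(6,3,K) [50 cells changed]:
KKKKKKKK
KKWKKKKK
KKKKKKKK
KKKKKKKK
KKKKKKWK
KKKKKKKK
KKKKKKWK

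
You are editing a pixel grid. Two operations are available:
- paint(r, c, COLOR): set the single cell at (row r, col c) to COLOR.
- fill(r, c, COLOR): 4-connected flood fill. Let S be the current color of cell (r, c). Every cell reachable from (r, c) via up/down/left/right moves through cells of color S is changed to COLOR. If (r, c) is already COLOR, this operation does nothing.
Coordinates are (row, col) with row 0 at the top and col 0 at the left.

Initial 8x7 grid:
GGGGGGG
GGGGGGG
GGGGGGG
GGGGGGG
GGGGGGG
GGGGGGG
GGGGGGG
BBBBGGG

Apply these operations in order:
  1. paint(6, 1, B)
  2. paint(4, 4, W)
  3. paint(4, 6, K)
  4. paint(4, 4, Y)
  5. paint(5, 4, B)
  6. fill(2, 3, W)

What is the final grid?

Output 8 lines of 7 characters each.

Answer: WWWWWWW
WWWWWWW
WWWWWWW
WWWWWWW
WWWWYWK
WWWWBWW
WBWWWWW
BBBBWWW

Derivation:
After op 1 paint(6,1,B):
GGGGGGG
GGGGGGG
GGGGGGG
GGGGGGG
GGGGGGG
GGGGGGG
GBGGGGG
BBBBGGG
After op 2 paint(4,4,W):
GGGGGGG
GGGGGGG
GGGGGGG
GGGGGGG
GGGGWGG
GGGGGGG
GBGGGGG
BBBBGGG
After op 3 paint(4,6,K):
GGGGGGG
GGGGGGG
GGGGGGG
GGGGGGG
GGGGWGK
GGGGGGG
GBGGGGG
BBBBGGG
After op 4 paint(4,4,Y):
GGGGGGG
GGGGGGG
GGGGGGG
GGGGGGG
GGGGYGK
GGGGGGG
GBGGGGG
BBBBGGG
After op 5 paint(5,4,B):
GGGGGGG
GGGGGGG
GGGGGGG
GGGGGGG
GGGGYGK
GGGGBGG
GBGGGGG
BBBBGGG
After op 6 fill(2,3,W) [48 cells changed]:
WWWWWWW
WWWWWWW
WWWWWWW
WWWWWWW
WWWWYWK
WWWWBWW
WBWWWWW
BBBBWWW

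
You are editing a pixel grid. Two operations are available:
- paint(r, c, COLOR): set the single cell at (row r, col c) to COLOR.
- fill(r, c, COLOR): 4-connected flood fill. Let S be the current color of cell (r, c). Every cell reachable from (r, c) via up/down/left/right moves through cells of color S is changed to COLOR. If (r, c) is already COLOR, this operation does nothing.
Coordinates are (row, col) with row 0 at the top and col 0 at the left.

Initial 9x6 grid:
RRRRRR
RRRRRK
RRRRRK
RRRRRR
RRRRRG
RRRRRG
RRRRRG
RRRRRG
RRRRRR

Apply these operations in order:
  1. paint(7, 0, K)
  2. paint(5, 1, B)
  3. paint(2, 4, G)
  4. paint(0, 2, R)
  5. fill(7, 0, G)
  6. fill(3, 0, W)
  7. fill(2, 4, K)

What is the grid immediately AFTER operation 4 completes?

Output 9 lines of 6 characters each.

After op 1 paint(7,0,K):
RRRRRR
RRRRRK
RRRRRK
RRRRRR
RRRRRG
RRRRRG
RRRRRG
KRRRRG
RRRRRR
After op 2 paint(5,1,B):
RRRRRR
RRRRRK
RRRRRK
RRRRRR
RRRRRG
RBRRRG
RRRRRG
KRRRRG
RRRRRR
After op 3 paint(2,4,G):
RRRRRR
RRRRRK
RRRRGK
RRRRRR
RRRRRG
RBRRRG
RRRRRG
KRRRRG
RRRRRR
After op 4 paint(0,2,R):
RRRRRR
RRRRRK
RRRRGK
RRRRRR
RRRRRG
RBRRRG
RRRRRG
KRRRRG
RRRRRR

Answer: RRRRRR
RRRRRK
RRRRGK
RRRRRR
RRRRRG
RBRRRG
RRRRRG
KRRRRG
RRRRRR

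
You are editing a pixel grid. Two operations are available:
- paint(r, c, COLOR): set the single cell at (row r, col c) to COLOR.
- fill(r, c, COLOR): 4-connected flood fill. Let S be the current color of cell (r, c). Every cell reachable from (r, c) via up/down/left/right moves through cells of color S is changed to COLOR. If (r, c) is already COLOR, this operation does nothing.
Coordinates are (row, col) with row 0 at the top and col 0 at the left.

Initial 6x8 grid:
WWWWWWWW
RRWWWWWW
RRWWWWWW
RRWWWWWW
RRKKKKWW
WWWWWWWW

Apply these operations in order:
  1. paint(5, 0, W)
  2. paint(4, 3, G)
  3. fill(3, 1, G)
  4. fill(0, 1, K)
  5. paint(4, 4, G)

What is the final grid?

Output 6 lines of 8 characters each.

Answer: KKKKKKKK
GGKKKKKK
GGKKKKKK
GGKKKKKK
GGKGGKKK
KKKKKKKK

Derivation:
After op 1 paint(5,0,W):
WWWWWWWW
RRWWWWWW
RRWWWWWW
RRWWWWWW
RRKKKKWW
WWWWWWWW
After op 2 paint(4,3,G):
WWWWWWWW
RRWWWWWW
RRWWWWWW
RRWWWWWW
RRKGKKWW
WWWWWWWW
After op 3 fill(3,1,G) [8 cells changed]:
WWWWWWWW
GGWWWWWW
GGWWWWWW
GGWWWWWW
GGKGKKWW
WWWWWWWW
After op 4 fill(0,1,K) [36 cells changed]:
KKKKKKKK
GGKKKKKK
GGKKKKKK
GGKKKKKK
GGKGKKKK
KKKKKKKK
After op 5 paint(4,4,G):
KKKKKKKK
GGKKKKKK
GGKKKKKK
GGKKKKKK
GGKGGKKK
KKKKKKKK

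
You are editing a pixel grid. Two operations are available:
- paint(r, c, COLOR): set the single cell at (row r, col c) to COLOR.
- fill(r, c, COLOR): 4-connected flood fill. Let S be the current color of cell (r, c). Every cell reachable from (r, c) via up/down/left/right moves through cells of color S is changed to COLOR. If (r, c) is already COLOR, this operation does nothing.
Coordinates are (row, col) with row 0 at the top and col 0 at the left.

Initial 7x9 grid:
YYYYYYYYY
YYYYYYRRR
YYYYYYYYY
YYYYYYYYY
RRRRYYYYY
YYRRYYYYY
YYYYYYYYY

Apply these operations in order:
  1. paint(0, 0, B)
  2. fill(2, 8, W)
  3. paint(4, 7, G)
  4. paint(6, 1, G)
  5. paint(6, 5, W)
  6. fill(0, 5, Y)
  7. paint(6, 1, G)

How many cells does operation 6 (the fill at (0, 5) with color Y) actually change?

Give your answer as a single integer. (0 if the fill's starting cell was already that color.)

After op 1 paint(0,0,B):
BYYYYYYYY
YYYYYYRRR
YYYYYYYYY
YYYYYYYYY
RRRRYYYYY
YYRRYYYYY
YYYYYYYYY
After op 2 fill(2,8,W) [53 cells changed]:
BWWWWWWWW
WWWWWWRRR
WWWWWWWWW
WWWWWWWWW
RRRRWWWWW
WWRRWWWWW
WWWWWWWWW
After op 3 paint(4,7,G):
BWWWWWWWW
WWWWWWRRR
WWWWWWWWW
WWWWWWWWW
RRRRWWWGW
WWRRWWWWW
WWWWWWWWW
After op 4 paint(6,1,G):
BWWWWWWWW
WWWWWWRRR
WWWWWWWWW
WWWWWWWWW
RRRRWWWGW
WWRRWWWWW
WGWWWWWWW
After op 5 paint(6,5,W):
BWWWWWWWW
WWWWWWRRR
WWWWWWWWW
WWWWWWWWW
RRRRWWWGW
WWRRWWWWW
WGWWWWWWW
After op 6 fill(0,5,Y) [48 cells changed]:
BYYYYYYYY
YYYYYYRRR
YYYYYYYYY
YYYYYYYYY
RRRRYYYGY
WWRRYYYYY
WGYYYYYYY

Answer: 48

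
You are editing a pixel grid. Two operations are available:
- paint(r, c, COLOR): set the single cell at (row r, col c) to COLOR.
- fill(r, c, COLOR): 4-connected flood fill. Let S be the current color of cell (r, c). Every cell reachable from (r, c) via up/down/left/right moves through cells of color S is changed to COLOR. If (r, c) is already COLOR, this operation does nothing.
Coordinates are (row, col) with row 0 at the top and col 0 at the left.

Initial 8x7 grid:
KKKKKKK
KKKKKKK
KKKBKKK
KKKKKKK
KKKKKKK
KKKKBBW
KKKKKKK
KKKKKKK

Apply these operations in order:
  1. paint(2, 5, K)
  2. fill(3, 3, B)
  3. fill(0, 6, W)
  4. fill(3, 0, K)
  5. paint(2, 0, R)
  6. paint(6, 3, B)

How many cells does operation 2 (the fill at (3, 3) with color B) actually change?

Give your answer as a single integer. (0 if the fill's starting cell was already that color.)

Answer: 52

Derivation:
After op 1 paint(2,5,K):
KKKKKKK
KKKKKKK
KKKBKKK
KKKKKKK
KKKKKKK
KKKKBBW
KKKKKKK
KKKKKKK
After op 2 fill(3,3,B) [52 cells changed]:
BBBBBBB
BBBBBBB
BBBBBBB
BBBBBBB
BBBBBBB
BBBBBBW
BBBBBBB
BBBBBBB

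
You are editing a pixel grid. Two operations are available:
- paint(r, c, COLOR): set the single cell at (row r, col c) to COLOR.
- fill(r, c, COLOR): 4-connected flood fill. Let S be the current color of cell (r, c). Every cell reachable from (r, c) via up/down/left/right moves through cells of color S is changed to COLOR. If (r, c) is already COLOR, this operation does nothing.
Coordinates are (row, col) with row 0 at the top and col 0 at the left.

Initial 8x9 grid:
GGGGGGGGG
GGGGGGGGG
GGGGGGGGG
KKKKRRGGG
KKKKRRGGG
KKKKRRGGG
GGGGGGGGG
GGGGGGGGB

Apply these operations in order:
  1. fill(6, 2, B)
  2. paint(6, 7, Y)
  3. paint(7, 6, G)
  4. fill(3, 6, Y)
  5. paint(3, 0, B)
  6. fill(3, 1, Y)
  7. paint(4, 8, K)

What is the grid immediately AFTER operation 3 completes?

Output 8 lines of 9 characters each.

After op 1 fill(6,2,B) [53 cells changed]:
BBBBBBBBB
BBBBBBBBB
BBBBBBBBB
KKKKRRBBB
KKKKRRBBB
KKKKRRBBB
BBBBBBBBB
BBBBBBBBB
After op 2 paint(6,7,Y):
BBBBBBBBB
BBBBBBBBB
BBBBBBBBB
KKKKRRBBB
KKKKRRBBB
KKKKRRBBB
BBBBBBBYB
BBBBBBBBB
After op 3 paint(7,6,G):
BBBBBBBBB
BBBBBBBBB
BBBBBBBBB
KKKKRRBBB
KKKKRRBBB
KKKKRRBBB
BBBBBBBYB
BBBBBBGBB

Answer: BBBBBBBBB
BBBBBBBBB
BBBBBBBBB
KKKKRRBBB
KKKKRRBBB
KKKKRRBBB
BBBBBBBYB
BBBBBBGBB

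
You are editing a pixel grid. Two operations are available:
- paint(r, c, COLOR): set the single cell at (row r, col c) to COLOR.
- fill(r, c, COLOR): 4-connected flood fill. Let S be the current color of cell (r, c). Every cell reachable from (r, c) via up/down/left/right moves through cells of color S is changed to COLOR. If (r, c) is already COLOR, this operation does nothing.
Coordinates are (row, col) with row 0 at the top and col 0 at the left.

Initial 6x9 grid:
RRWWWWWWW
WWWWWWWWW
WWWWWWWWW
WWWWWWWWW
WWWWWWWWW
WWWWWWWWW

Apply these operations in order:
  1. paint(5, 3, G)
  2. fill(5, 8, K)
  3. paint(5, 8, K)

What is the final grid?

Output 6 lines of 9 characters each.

After op 1 paint(5,3,G):
RRWWWWWWW
WWWWWWWWW
WWWWWWWWW
WWWWWWWWW
WWWWWWWWW
WWWGWWWWW
After op 2 fill(5,8,K) [51 cells changed]:
RRKKKKKKK
KKKKKKKKK
KKKKKKKKK
KKKKKKKKK
KKKKKKKKK
KKKGKKKKK
After op 3 paint(5,8,K):
RRKKKKKKK
KKKKKKKKK
KKKKKKKKK
KKKKKKKKK
KKKKKKKKK
KKKGKKKKK

Answer: RRKKKKKKK
KKKKKKKKK
KKKKKKKKK
KKKKKKKKK
KKKKKKKKK
KKKGKKKKK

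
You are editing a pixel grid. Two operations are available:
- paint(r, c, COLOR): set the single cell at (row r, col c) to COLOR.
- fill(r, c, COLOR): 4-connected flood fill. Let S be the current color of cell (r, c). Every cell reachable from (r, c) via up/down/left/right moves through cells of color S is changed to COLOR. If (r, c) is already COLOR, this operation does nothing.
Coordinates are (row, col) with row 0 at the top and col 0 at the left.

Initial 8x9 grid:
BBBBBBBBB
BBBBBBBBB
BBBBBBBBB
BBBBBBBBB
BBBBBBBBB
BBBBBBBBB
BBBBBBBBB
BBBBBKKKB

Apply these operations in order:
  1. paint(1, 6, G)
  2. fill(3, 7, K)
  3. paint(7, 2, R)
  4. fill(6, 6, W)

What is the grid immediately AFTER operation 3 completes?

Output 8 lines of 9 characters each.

Answer: KKKKKKKKK
KKKKKKGKK
KKKKKKKKK
KKKKKKKKK
KKKKKKKKK
KKKKKKKKK
KKKKKKKKK
KKRKKKKKK

Derivation:
After op 1 paint(1,6,G):
BBBBBBBBB
BBBBBBGBB
BBBBBBBBB
BBBBBBBBB
BBBBBBBBB
BBBBBBBBB
BBBBBBBBB
BBBBBKKKB
After op 2 fill(3,7,K) [68 cells changed]:
KKKKKKKKK
KKKKKKGKK
KKKKKKKKK
KKKKKKKKK
KKKKKKKKK
KKKKKKKKK
KKKKKKKKK
KKKKKKKKK
After op 3 paint(7,2,R):
KKKKKKKKK
KKKKKKGKK
KKKKKKKKK
KKKKKKKKK
KKKKKKKKK
KKKKKKKKK
KKKKKKKKK
KKRKKKKKK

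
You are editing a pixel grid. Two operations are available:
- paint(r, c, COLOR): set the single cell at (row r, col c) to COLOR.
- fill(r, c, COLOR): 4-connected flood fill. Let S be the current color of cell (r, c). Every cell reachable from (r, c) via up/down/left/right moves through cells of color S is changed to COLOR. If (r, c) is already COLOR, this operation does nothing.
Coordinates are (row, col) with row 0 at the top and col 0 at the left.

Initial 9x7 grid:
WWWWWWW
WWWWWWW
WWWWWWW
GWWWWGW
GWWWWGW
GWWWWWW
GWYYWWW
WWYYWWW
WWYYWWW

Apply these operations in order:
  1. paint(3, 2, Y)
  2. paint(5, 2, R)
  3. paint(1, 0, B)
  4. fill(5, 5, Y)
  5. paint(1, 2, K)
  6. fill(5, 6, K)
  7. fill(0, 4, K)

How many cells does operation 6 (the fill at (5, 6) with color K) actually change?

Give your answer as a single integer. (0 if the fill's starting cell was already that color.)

After op 1 paint(3,2,Y):
WWWWWWW
WWWWWWW
WWWWWWW
GWYWWGW
GWWWWGW
GWWWWWW
GWYYWWW
WWYYWWW
WWYYWWW
After op 2 paint(5,2,R):
WWWWWWW
WWWWWWW
WWWWWWW
GWYWWGW
GWWWWGW
GWRWWWW
GWYYWWW
WWYYWWW
WWYYWWW
After op 3 paint(1,0,B):
WWWWWWW
BWWWWWW
WWWWWWW
GWYWWGW
GWWWWGW
GWRWWWW
GWYYWWW
WWYYWWW
WWYYWWW
After op 4 fill(5,5,Y) [48 cells changed]:
YYYYYYY
BYYYYYY
YYYYYYY
GYYYYGY
GYYYYGY
GYRYYYY
GYYYYYY
YYYYYYY
YYYYYYY
After op 5 paint(1,2,K):
YYYYYYY
BYKYYYY
YYYYYYY
GYYYYGY
GYYYYGY
GYRYYYY
GYYYYYY
YYYYYYY
YYYYYYY
After op 6 fill(5,6,K) [54 cells changed]:
KKKKKKK
BKKKKKK
KKKKKKK
GKKKKGK
GKKKKGK
GKRKKKK
GKKKKKK
KKKKKKK
KKKKKKK

Answer: 54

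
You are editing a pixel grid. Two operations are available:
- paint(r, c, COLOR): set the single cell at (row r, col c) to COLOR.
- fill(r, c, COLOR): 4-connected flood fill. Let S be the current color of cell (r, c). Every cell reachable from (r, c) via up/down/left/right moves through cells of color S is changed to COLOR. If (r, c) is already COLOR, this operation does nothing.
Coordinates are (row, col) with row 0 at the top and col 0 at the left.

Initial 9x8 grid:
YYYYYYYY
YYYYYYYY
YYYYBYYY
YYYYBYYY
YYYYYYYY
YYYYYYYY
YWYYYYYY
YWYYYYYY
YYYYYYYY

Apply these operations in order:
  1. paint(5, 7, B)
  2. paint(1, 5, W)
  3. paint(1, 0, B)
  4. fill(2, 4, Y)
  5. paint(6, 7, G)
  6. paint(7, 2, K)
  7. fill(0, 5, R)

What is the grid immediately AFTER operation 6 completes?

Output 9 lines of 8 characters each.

After op 1 paint(5,7,B):
YYYYYYYY
YYYYYYYY
YYYYBYYY
YYYYBYYY
YYYYYYYY
YYYYYYYB
YWYYYYYY
YWYYYYYY
YYYYYYYY
After op 2 paint(1,5,W):
YYYYYYYY
YYYYYWYY
YYYYBYYY
YYYYBYYY
YYYYYYYY
YYYYYYYB
YWYYYYYY
YWYYYYYY
YYYYYYYY
After op 3 paint(1,0,B):
YYYYYYYY
BYYYYWYY
YYYYBYYY
YYYYBYYY
YYYYYYYY
YYYYYYYB
YWYYYYYY
YWYYYYYY
YYYYYYYY
After op 4 fill(2,4,Y) [2 cells changed]:
YYYYYYYY
BYYYYWYY
YYYYYYYY
YYYYYYYY
YYYYYYYY
YYYYYYYB
YWYYYYYY
YWYYYYYY
YYYYYYYY
After op 5 paint(6,7,G):
YYYYYYYY
BYYYYWYY
YYYYYYYY
YYYYYYYY
YYYYYYYY
YYYYYYYB
YWYYYYYG
YWYYYYYY
YYYYYYYY
After op 6 paint(7,2,K):
YYYYYYYY
BYYYYWYY
YYYYYYYY
YYYYYYYY
YYYYYYYY
YYYYYYYB
YWYYYYYG
YWKYYYYY
YYYYYYYY

Answer: YYYYYYYY
BYYYYWYY
YYYYYYYY
YYYYYYYY
YYYYYYYY
YYYYYYYB
YWYYYYYG
YWKYYYYY
YYYYYYYY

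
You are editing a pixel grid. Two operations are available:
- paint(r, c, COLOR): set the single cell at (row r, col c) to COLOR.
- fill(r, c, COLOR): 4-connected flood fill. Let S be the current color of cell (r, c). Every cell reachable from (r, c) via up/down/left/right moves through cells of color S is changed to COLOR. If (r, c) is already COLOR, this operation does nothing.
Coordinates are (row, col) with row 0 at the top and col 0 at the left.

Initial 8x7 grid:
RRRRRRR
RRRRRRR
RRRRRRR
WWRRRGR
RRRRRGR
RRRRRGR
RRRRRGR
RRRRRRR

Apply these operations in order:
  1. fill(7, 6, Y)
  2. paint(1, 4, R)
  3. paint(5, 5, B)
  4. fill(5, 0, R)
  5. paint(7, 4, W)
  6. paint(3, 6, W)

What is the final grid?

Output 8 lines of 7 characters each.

After op 1 fill(7,6,Y) [50 cells changed]:
YYYYYYY
YYYYYYY
YYYYYYY
WWYYYGY
YYYYYGY
YYYYYGY
YYYYYGY
YYYYYYY
After op 2 paint(1,4,R):
YYYYYYY
YYYYRYY
YYYYYYY
WWYYYGY
YYYYYGY
YYYYYGY
YYYYYGY
YYYYYYY
After op 3 paint(5,5,B):
YYYYYYY
YYYYRYY
YYYYYYY
WWYYYGY
YYYYYGY
YYYYYBY
YYYYYGY
YYYYYYY
After op 4 fill(5,0,R) [49 cells changed]:
RRRRRRR
RRRRRRR
RRRRRRR
WWRRRGR
RRRRRGR
RRRRRBR
RRRRRGR
RRRRRRR
After op 5 paint(7,4,W):
RRRRRRR
RRRRRRR
RRRRRRR
WWRRRGR
RRRRRGR
RRRRRBR
RRRRRGR
RRRRWRR
After op 6 paint(3,6,W):
RRRRRRR
RRRRRRR
RRRRRRR
WWRRRGW
RRRRRGR
RRRRRBR
RRRRRGR
RRRRWRR

Answer: RRRRRRR
RRRRRRR
RRRRRRR
WWRRRGW
RRRRRGR
RRRRRBR
RRRRRGR
RRRRWRR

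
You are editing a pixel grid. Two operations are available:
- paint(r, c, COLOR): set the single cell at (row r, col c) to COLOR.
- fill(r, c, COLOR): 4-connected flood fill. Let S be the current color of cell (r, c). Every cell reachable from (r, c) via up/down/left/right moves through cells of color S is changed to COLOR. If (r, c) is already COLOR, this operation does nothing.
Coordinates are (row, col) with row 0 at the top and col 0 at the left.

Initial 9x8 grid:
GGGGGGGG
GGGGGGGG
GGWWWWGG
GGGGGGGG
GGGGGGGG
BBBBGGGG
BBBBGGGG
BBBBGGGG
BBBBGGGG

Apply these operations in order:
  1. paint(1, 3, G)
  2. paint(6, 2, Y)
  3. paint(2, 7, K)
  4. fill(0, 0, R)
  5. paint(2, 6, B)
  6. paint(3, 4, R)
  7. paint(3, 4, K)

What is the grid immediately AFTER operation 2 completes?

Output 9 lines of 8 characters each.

After op 1 paint(1,3,G):
GGGGGGGG
GGGGGGGG
GGWWWWGG
GGGGGGGG
GGGGGGGG
BBBBGGGG
BBBBGGGG
BBBBGGGG
BBBBGGGG
After op 2 paint(6,2,Y):
GGGGGGGG
GGGGGGGG
GGWWWWGG
GGGGGGGG
GGGGGGGG
BBBBGGGG
BBYBGGGG
BBBBGGGG
BBBBGGGG

Answer: GGGGGGGG
GGGGGGGG
GGWWWWGG
GGGGGGGG
GGGGGGGG
BBBBGGGG
BBYBGGGG
BBBBGGGG
BBBBGGGG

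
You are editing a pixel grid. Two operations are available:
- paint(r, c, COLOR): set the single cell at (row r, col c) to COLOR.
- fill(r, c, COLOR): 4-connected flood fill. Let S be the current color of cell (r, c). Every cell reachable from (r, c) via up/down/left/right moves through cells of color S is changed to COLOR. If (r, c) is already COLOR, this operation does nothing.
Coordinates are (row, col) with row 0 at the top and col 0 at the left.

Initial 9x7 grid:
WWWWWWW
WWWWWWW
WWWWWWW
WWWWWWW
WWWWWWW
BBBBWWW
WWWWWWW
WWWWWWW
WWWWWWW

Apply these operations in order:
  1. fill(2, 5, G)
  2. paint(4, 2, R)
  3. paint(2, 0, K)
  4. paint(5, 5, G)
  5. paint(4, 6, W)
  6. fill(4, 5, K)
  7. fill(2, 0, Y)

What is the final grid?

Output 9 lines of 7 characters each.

After op 1 fill(2,5,G) [59 cells changed]:
GGGGGGG
GGGGGGG
GGGGGGG
GGGGGGG
GGGGGGG
BBBBGGG
GGGGGGG
GGGGGGG
GGGGGGG
After op 2 paint(4,2,R):
GGGGGGG
GGGGGGG
GGGGGGG
GGGGGGG
GGRGGGG
BBBBGGG
GGGGGGG
GGGGGGG
GGGGGGG
After op 3 paint(2,0,K):
GGGGGGG
GGGGGGG
KGGGGGG
GGGGGGG
GGRGGGG
BBBBGGG
GGGGGGG
GGGGGGG
GGGGGGG
After op 4 paint(5,5,G):
GGGGGGG
GGGGGGG
KGGGGGG
GGGGGGG
GGRGGGG
BBBBGGG
GGGGGGG
GGGGGGG
GGGGGGG
After op 5 paint(4,6,W):
GGGGGGG
GGGGGGG
KGGGGGG
GGGGGGG
GGRGGGW
BBBBGGG
GGGGGGG
GGGGGGG
GGGGGGG
After op 6 fill(4,5,K) [56 cells changed]:
KKKKKKK
KKKKKKK
KKKKKKK
KKKKKKK
KKRKKKW
BBBBKKK
KKKKKKK
KKKKKKK
KKKKKKK
After op 7 fill(2,0,Y) [57 cells changed]:
YYYYYYY
YYYYYYY
YYYYYYY
YYYYYYY
YYRYYYW
BBBBYYY
YYYYYYY
YYYYYYY
YYYYYYY

Answer: YYYYYYY
YYYYYYY
YYYYYYY
YYYYYYY
YYRYYYW
BBBBYYY
YYYYYYY
YYYYYYY
YYYYYYY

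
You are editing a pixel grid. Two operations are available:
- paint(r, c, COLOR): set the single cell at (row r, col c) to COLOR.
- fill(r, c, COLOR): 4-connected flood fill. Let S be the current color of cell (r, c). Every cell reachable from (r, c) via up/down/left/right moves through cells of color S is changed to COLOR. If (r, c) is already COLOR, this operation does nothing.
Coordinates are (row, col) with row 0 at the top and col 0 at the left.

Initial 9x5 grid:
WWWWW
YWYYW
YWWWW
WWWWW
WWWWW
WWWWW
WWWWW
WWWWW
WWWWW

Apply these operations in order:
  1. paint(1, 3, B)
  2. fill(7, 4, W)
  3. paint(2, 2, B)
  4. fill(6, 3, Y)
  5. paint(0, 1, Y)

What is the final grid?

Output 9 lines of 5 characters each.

After op 1 paint(1,3,B):
WWWWW
YWYBW
YWWWW
WWWWW
WWWWW
WWWWW
WWWWW
WWWWW
WWWWW
After op 2 fill(7,4,W) [0 cells changed]:
WWWWW
YWYBW
YWWWW
WWWWW
WWWWW
WWWWW
WWWWW
WWWWW
WWWWW
After op 3 paint(2,2,B):
WWWWW
YWYBW
YWBWW
WWWWW
WWWWW
WWWWW
WWWWW
WWWWW
WWWWW
After op 4 fill(6,3,Y) [40 cells changed]:
YYYYY
YYYBY
YYBYY
YYYYY
YYYYY
YYYYY
YYYYY
YYYYY
YYYYY
After op 5 paint(0,1,Y):
YYYYY
YYYBY
YYBYY
YYYYY
YYYYY
YYYYY
YYYYY
YYYYY
YYYYY

Answer: YYYYY
YYYBY
YYBYY
YYYYY
YYYYY
YYYYY
YYYYY
YYYYY
YYYYY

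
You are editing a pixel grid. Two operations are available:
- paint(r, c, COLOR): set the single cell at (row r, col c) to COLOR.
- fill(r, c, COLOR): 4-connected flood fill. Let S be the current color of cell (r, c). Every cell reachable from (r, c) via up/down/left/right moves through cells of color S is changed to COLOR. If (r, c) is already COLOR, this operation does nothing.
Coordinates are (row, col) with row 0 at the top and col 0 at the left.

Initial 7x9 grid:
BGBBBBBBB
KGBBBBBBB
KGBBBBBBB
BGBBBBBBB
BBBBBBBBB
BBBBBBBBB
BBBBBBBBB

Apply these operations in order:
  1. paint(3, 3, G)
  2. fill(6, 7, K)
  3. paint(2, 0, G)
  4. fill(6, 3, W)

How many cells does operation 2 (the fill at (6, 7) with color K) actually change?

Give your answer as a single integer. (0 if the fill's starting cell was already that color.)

Answer: 55

Derivation:
After op 1 paint(3,3,G):
BGBBBBBBB
KGBBBBBBB
KGBBBBBBB
BGBGBBBBB
BBBBBBBBB
BBBBBBBBB
BBBBBBBBB
After op 2 fill(6,7,K) [55 cells changed]:
BGKKKKKKK
KGKKKKKKK
KGKKKKKKK
KGKGKKKKK
KKKKKKKKK
KKKKKKKKK
KKKKKKKKK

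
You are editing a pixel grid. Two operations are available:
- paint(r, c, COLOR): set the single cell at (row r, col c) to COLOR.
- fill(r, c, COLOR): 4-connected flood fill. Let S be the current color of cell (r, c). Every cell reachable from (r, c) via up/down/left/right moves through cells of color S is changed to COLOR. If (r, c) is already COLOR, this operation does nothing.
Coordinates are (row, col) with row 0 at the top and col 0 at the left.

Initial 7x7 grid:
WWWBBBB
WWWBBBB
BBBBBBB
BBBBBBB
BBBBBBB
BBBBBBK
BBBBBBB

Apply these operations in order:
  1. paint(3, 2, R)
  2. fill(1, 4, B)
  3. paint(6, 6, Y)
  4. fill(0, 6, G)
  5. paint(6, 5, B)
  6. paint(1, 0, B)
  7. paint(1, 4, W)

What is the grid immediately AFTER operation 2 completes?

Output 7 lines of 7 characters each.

After op 1 paint(3,2,R):
WWWBBBB
WWWBBBB
BBBBBBB
BBRBBBB
BBBBBBB
BBBBBBK
BBBBBBB
After op 2 fill(1,4,B) [0 cells changed]:
WWWBBBB
WWWBBBB
BBBBBBB
BBRBBBB
BBBBBBB
BBBBBBK
BBBBBBB

Answer: WWWBBBB
WWWBBBB
BBBBBBB
BBRBBBB
BBBBBBB
BBBBBBK
BBBBBBB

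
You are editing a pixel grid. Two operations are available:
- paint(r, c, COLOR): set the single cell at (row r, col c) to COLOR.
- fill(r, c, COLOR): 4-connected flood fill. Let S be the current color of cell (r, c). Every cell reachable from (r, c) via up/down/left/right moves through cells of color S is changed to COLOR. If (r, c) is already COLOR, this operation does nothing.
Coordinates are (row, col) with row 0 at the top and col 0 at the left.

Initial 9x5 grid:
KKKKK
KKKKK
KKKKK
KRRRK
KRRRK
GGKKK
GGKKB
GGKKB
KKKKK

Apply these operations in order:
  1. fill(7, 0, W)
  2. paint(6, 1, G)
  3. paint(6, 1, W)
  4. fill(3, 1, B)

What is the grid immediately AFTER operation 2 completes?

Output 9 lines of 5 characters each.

Answer: KKKKK
KKKKK
KKKKK
KRRRK
KRRRK
WWKKK
WGKKB
WWKKB
KKKKK

Derivation:
After op 1 fill(7,0,W) [6 cells changed]:
KKKKK
KKKKK
KKKKK
KRRRK
KRRRK
WWKKK
WWKKB
WWKKB
KKKKK
After op 2 paint(6,1,G):
KKKKK
KKKKK
KKKKK
KRRRK
KRRRK
WWKKK
WGKKB
WWKKB
KKKKK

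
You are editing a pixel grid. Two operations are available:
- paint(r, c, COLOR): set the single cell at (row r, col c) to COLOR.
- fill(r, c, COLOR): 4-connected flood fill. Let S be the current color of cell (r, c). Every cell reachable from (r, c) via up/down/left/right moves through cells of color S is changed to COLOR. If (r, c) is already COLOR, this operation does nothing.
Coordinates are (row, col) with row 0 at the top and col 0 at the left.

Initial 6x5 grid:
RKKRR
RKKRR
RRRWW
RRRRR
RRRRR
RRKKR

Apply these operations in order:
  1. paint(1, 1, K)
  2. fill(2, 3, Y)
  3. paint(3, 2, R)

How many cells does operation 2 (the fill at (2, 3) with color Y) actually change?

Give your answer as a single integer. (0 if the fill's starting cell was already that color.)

Answer: 2

Derivation:
After op 1 paint(1,1,K):
RKKRR
RKKRR
RRRWW
RRRRR
RRRRR
RRKKR
After op 2 fill(2,3,Y) [2 cells changed]:
RKKRR
RKKRR
RRRYY
RRRRR
RRRRR
RRKKR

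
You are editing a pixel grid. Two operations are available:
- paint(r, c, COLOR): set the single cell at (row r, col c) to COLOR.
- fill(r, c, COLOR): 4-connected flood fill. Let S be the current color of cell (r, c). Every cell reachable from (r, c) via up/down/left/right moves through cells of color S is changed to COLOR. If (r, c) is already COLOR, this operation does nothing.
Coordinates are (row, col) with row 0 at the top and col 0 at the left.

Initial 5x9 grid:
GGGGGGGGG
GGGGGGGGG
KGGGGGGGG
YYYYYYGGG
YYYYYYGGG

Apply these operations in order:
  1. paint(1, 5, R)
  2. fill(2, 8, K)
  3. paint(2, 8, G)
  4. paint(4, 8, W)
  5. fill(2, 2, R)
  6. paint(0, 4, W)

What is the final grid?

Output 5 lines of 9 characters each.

Answer: RRRRWRRRR
RRRRRRRRR
RRRRRRRRG
YYYYYYRRR
YYYYYYRRW

Derivation:
After op 1 paint(1,5,R):
GGGGGGGGG
GGGGGRGGG
KGGGGGGGG
YYYYYYGGG
YYYYYYGGG
After op 2 fill(2,8,K) [31 cells changed]:
KKKKKKKKK
KKKKKRKKK
KKKKKKKKK
YYYYYYKKK
YYYYYYKKK
After op 3 paint(2,8,G):
KKKKKKKKK
KKKKKRKKK
KKKKKKKKG
YYYYYYKKK
YYYYYYKKK
After op 4 paint(4,8,W):
KKKKKKKKK
KKKKKRKKK
KKKKKKKKG
YYYYYYKKK
YYYYYYKKW
After op 5 fill(2,2,R) [30 cells changed]:
RRRRRRRRR
RRRRRRRRR
RRRRRRRRG
YYYYYYRRR
YYYYYYRRW
After op 6 paint(0,4,W):
RRRRWRRRR
RRRRRRRRR
RRRRRRRRG
YYYYYYRRR
YYYYYYRRW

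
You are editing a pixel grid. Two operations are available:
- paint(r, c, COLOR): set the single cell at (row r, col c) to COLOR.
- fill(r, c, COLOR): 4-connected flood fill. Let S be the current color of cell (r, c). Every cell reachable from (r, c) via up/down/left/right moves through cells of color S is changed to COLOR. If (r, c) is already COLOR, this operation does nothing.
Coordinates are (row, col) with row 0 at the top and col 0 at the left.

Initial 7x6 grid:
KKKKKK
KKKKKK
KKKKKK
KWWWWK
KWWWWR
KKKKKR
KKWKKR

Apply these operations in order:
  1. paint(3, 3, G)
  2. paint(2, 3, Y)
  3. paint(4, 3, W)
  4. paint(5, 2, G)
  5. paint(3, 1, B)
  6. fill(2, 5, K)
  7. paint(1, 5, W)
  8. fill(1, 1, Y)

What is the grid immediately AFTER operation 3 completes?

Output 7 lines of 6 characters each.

Answer: KKKKKK
KKKKKK
KKKYKK
KWWGWK
KWWWWR
KKKKKR
KKWKKR

Derivation:
After op 1 paint(3,3,G):
KKKKKK
KKKKKK
KKKKKK
KWWGWK
KWWWWR
KKKKKR
KKWKKR
After op 2 paint(2,3,Y):
KKKKKK
KKKKKK
KKKYKK
KWWGWK
KWWWWR
KKKKKR
KKWKKR
After op 3 paint(4,3,W):
KKKKKK
KKKKKK
KKKYKK
KWWGWK
KWWWWR
KKKKKR
KKWKKR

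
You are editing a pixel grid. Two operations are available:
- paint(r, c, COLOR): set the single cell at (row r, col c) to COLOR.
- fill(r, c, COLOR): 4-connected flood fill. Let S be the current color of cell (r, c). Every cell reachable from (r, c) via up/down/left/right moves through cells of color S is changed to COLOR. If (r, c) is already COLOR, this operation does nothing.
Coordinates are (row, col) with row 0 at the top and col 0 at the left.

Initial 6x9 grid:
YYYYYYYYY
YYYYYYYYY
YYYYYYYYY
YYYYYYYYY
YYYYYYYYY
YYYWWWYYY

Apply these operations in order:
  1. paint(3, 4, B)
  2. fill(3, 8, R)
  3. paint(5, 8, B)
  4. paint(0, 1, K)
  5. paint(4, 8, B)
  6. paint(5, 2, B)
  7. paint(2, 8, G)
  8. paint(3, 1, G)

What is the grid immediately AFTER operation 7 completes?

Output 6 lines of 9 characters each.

After op 1 paint(3,4,B):
YYYYYYYYY
YYYYYYYYY
YYYYYYYYY
YYYYBYYYY
YYYYYYYYY
YYYWWWYYY
After op 2 fill(3,8,R) [50 cells changed]:
RRRRRRRRR
RRRRRRRRR
RRRRRRRRR
RRRRBRRRR
RRRRRRRRR
RRRWWWRRR
After op 3 paint(5,8,B):
RRRRRRRRR
RRRRRRRRR
RRRRRRRRR
RRRRBRRRR
RRRRRRRRR
RRRWWWRRB
After op 4 paint(0,1,K):
RKRRRRRRR
RRRRRRRRR
RRRRRRRRR
RRRRBRRRR
RRRRRRRRR
RRRWWWRRB
After op 5 paint(4,8,B):
RKRRRRRRR
RRRRRRRRR
RRRRRRRRR
RRRRBRRRR
RRRRRRRRB
RRRWWWRRB
After op 6 paint(5,2,B):
RKRRRRRRR
RRRRRRRRR
RRRRRRRRR
RRRRBRRRR
RRRRRRRRB
RRBWWWRRB
After op 7 paint(2,8,G):
RKRRRRRRR
RRRRRRRRR
RRRRRRRRG
RRRRBRRRR
RRRRRRRRB
RRBWWWRRB

Answer: RKRRRRRRR
RRRRRRRRR
RRRRRRRRG
RRRRBRRRR
RRRRRRRRB
RRBWWWRRB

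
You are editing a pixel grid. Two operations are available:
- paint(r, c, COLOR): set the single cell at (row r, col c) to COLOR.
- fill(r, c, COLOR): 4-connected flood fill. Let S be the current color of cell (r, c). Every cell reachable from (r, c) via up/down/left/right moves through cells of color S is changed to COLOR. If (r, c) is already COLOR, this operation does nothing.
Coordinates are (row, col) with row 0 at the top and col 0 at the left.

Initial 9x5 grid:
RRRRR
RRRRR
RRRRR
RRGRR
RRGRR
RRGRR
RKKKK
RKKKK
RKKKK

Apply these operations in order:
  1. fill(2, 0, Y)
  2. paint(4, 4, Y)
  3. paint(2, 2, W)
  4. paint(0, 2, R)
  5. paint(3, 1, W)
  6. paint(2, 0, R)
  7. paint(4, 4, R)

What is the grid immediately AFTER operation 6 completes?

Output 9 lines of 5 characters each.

Answer: YYRYY
YYYYY
RYWYY
YWGYY
YYGYY
YYGYY
YKKKK
YKKKK
YKKKK

Derivation:
After op 1 fill(2,0,Y) [30 cells changed]:
YYYYY
YYYYY
YYYYY
YYGYY
YYGYY
YYGYY
YKKKK
YKKKK
YKKKK
After op 2 paint(4,4,Y):
YYYYY
YYYYY
YYYYY
YYGYY
YYGYY
YYGYY
YKKKK
YKKKK
YKKKK
After op 3 paint(2,2,W):
YYYYY
YYYYY
YYWYY
YYGYY
YYGYY
YYGYY
YKKKK
YKKKK
YKKKK
After op 4 paint(0,2,R):
YYRYY
YYYYY
YYWYY
YYGYY
YYGYY
YYGYY
YKKKK
YKKKK
YKKKK
After op 5 paint(3,1,W):
YYRYY
YYYYY
YYWYY
YWGYY
YYGYY
YYGYY
YKKKK
YKKKK
YKKKK
After op 6 paint(2,0,R):
YYRYY
YYYYY
RYWYY
YWGYY
YYGYY
YYGYY
YKKKK
YKKKK
YKKKK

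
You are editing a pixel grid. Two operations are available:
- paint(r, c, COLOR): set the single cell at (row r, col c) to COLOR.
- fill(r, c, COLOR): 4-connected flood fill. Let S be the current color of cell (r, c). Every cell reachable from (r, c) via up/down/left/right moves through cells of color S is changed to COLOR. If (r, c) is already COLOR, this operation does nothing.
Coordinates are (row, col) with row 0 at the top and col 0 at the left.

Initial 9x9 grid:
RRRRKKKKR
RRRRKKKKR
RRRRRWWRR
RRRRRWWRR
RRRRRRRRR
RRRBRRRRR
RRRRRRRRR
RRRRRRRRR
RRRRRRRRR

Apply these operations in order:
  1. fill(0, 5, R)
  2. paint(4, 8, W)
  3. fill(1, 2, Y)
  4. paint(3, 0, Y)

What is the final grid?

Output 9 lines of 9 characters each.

After op 1 fill(0,5,R) [8 cells changed]:
RRRRRRRRR
RRRRRRRRR
RRRRRWWRR
RRRRRWWRR
RRRRRRRRR
RRRBRRRRR
RRRRRRRRR
RRRRRRRRR
RRRRRRRRR
After op 2 paint(4,8,W):
RRRRRRRRR
RRRRRRRRR
RRRRRWWRR
RRRRRWWRR
RRRRRRRRW
RRRBRRRRR
RRRRRRRRR
RRRRRRRRR
RRRRRRRRR
After op 3 fill(1,2,Y) [75 cells changed]:
YYYYYYYYY
YYYYYYYYY
YYYYYWWYY
YYYYYWWYY
YYYYYYYYW
YYYBYYYYY
YYYYYYYYY
YYYYYYYYY
YYYYYYYYY
After op 4 paint(3,0,Y):
YYYYYYYYY
YYYYYYYYY
YYYYYWWYY
YYYYYWWYY
YYYYYYYYW
YYYBYYYYY
YYYYYYYYY
YYYYYYYYY
YYYYYYYYY

Answer: YYYYYYYYY
YYYYYYYYY
YYYYYWWYY
YYYYYWWYY
YYYYYYYYW
YYYBYYYYY
YYYYYYYYY
YYYYYYYYY
YYYYYYYYY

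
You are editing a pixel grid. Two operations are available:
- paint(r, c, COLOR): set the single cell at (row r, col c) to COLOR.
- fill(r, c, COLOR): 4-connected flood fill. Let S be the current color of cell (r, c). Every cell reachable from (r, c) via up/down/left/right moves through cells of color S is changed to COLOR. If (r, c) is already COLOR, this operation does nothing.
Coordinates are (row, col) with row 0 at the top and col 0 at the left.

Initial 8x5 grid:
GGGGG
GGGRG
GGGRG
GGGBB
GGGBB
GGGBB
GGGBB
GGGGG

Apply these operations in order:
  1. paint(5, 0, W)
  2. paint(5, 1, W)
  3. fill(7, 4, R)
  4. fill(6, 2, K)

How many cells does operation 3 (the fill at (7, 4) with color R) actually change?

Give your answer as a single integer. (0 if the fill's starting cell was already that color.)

Answer: 28

Derivation:
After op 1 paint(5,0,W):
GGGGG
GGGRG
GGGRG
GGGBB
GGGBB
WGGBB
GGGBB
GGGGG
After op 2 paint(5,1,W):
GGGGG
GGGRG
GGGRG
GGGBB
GGGBB
WWGBB
GGGBB
GGGGG
After op 3 fill(7,4,R) [28 cells changed]:
RRRRR
RRRRR
RRRRR
RRRBB
RRRBB
WWRBB
RRRBB
RRRRR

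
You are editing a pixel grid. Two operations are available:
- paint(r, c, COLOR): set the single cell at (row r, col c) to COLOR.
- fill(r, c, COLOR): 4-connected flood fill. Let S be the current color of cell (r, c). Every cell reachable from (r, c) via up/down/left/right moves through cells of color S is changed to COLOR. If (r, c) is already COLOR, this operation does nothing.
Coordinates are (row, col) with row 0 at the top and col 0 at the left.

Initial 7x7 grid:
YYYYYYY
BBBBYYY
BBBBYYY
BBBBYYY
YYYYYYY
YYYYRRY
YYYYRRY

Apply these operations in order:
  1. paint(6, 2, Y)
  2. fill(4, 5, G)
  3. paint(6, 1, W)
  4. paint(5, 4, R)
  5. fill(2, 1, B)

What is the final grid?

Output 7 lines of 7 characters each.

After op 1 paint(6,2,Y):
YYYYYYY
BBBBYYY
BBBBYYY
BBBBYYY
YYYYYYY
YYYYRRY
YYYYRRY
After op 2 fill(4,5,G) [33 cells changed]:
GGGGGGG
BBBBGGG
BBBBGGG
BBBBGGG
GGGGGGG
GGGGRRG
GGGGRRG
After op 3 paint(6,1,W):
GGGGGGG
BBBBGGG
BBBBGGG
BBBBGGG
GGGGGGG
GGGGRRG
GWGGRRG
After op 4 paint(5,4,R):
GGGGGGG
BBBBGGG
BBBBGGG
BBBBGGG
GGGGGGG
GGGGRRG
GWGGRRG
After op 5 fill(2,1,B) [0 cells changed]:
GGGGGGG
BBBBGGG
BBBBGGG
BBBBGGG
GGGGGGG
GGGGRRG
GWGGRRG

Answer: GGGGGGG
BBBBGGG
BBBBGGG
BBBBGGG
GGGGGGG
GGGGRRG
GWGGRRG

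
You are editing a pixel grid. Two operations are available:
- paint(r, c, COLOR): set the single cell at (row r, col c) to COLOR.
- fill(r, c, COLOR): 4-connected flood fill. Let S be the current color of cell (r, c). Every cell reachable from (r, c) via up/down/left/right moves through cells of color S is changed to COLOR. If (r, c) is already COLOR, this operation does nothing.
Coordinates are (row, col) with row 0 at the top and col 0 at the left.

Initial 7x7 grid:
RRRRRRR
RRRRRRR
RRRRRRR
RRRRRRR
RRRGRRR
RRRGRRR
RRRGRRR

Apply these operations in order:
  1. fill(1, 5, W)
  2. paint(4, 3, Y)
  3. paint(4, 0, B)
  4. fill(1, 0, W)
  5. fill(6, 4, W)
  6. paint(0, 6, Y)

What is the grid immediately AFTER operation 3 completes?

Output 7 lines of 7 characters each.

After op 1 fill(1,5,W) [46 cells changed]:
WWWWWWW
WWWWWWW
WWWWWWW
WWWWWWW
WWWGWWW
WWWGWWW
WWWGWWW
After op 2 paint(4,3,Y):
WWWWWWW
WWWWWWW
WWWWWWW
WWWWWWW
WWWYWWW
WWWGWWW
WWWGWWW
After op 3 paint(4,0,B):
WWWWWWW
WWWWWWW
WWWWWWW
WWWWWWW
BWWYWWW
WWWGWWW
WWWGWWW

Answer: WWWWWWW
WWWWWWW
WWWWWWW
WWWWWWW
BWWYWWW
WWWGWWW
WWWGWWW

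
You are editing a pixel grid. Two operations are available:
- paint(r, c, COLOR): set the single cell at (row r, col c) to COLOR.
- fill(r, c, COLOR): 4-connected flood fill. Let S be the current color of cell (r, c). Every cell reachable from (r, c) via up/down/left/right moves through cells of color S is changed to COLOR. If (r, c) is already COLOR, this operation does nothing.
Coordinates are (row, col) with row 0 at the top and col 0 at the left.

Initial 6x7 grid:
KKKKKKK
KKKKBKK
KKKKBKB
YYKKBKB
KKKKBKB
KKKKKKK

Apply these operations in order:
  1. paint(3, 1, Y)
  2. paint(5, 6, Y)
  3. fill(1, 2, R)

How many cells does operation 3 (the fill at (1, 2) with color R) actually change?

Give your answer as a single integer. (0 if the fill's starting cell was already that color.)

After op 1 paint(3,1,Y):
KKKKKKK
KKKKBKK
KKKKBKB
YYKKBKB
KKKKBKB
KKKKKKK
After op 2 paint(5,6,Y):
KKKKKKK
KKKKBKK
KKKKBKB
YYKKBKB
KKKKBKB
KKKKKKY
After op 3 fill(1,2,R) [32 cells changed]:
RRRRRRR
RRRRBRR
RRRRBRB
YYRRBRB
RRRRBRB
RRRRRRY

Answer: 32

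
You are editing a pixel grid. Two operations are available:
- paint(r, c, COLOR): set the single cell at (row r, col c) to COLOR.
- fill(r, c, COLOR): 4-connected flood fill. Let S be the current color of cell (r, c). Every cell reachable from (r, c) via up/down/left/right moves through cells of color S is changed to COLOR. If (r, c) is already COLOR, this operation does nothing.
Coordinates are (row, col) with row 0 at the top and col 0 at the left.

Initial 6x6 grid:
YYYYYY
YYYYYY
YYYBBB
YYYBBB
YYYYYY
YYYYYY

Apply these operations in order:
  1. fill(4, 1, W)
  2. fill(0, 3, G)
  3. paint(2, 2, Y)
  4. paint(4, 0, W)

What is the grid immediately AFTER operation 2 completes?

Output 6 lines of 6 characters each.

After op 1 fill(4,1,W) [30 cells changed]:
WWWWWW
WWWWWW
WWWBBB
WWWBBB
WWWWWW
WWWWWW
After op 2 fill(0,3,G) [30 cells changed]:
GGGGGG
GGGGGG
GGGBBB
GGGBBB
GGGGGG
GGGGGG

Answer: GGGGGG
GGGGGG
GGGBBB
GGGBBB
GGGGGG
GGGGGG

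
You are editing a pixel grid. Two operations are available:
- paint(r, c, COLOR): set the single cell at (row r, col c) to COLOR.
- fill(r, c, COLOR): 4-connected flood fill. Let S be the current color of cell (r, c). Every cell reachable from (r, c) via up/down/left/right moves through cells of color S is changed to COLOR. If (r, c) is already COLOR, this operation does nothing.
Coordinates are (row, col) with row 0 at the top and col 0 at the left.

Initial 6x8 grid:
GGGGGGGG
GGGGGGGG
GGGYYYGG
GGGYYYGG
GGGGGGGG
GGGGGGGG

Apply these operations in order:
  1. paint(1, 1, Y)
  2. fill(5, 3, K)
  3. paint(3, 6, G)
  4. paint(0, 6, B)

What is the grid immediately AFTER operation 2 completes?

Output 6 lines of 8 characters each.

Answer: KKKKKKKK
KYKKKKKK
KKKYYYKK
KKKYYYKK
KKKKKKKK
KKKKKKKK

Derivation:
After op 1 paint(1,1,Y):
GGGGGGGG
GYGGGGGG
GGGYYYGG
GGGYYYGG
GGGGGGGG
GGGGGGGG
After op 2 fill(5,3,K) [41 cells changed]:
KKKKKKKK
KYKKKKKK
KKKYYYKK
KKKYYYKK
KKKKKKKK
KKKKKKKK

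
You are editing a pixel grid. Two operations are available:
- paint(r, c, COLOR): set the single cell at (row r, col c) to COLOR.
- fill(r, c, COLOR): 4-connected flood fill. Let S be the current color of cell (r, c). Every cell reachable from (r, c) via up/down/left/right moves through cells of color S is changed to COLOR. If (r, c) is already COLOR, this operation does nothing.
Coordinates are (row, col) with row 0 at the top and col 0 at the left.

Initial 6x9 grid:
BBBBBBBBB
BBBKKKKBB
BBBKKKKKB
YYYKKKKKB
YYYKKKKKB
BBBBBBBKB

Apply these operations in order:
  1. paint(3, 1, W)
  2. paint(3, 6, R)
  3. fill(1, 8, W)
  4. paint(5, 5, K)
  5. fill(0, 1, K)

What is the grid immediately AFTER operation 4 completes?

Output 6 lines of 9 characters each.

Answer: WWWWWWWWW
WWWKKKKWW
WWWKKKKKW
YWYKKKRKW
YYYKKKKKW
BBBBBKBKW

Derivation:
After op 1 paint(3,1,W):
BBBBBBBBB
BBBKKKKBB
BBBKKKKKB
YWYKKKKKB
YYYKKKKKB
BBBBBBBKB
After op 2 paint(3,6,R):
BBBBBBBBB
BBBKKKKBB
BBBKKKKKB
YWYKKKRKB
YYYKKKKKB
BBBBBBBKB
After op 3 fill(1,8,W) [21 cells changed]:
WWWWWWWWW
WWWKKKKWW
WWWKKKKKW
YWYKKKRKW
YYYKKKKKW
BBBBBBBKW
After op 4 paint(5,5,K):
WWWWWWWWW
WWWKKKKWW
WWWKKKKKW
YWYKKKRKW
YYYKKKKKW
BBBBBKBKW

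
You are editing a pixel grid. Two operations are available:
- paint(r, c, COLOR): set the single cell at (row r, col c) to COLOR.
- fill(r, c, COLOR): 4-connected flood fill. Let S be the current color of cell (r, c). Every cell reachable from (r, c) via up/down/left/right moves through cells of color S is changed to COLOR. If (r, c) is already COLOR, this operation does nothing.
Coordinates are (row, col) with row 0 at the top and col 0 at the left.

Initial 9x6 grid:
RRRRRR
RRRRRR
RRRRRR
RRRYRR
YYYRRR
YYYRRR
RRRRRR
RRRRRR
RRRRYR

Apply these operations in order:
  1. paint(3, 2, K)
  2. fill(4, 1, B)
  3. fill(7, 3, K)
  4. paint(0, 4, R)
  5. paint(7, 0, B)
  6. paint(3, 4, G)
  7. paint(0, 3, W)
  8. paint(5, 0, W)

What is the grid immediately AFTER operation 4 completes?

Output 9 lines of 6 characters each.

Answer: KKKKRK
KKKKKK
KKKKKK
KKKYKK
BBBKKK
BBBKKK
KKKKKK
KKKKKK
KKKKYK

Derivation:
After op 1 paint(3,2,K):
RRRRRR
RRRRRR
RRRRRR
RRKYRR
YYYRRR
YYYRRR
RRRRRR
RRRRRR
RRRRYR
After op 2 fill(4,1,B) [6 cells changed]:
RRRRRR
RRRRRR
RRRRRR
RRKYRR
BBBRRR
BBBRRR
RRRRRR
RRRRRR
RRRRYR
After op 3 fill(7,3,K) [45 cells changed]:
KKKKKK
KKKKKK
KKKKKK
KKKYKK
BBBKKK
BBBKKK
KKKKKK
KKKKKK
KKKKYK
After op 4 paint(0,4,R):
KKKKRK
KKKKKK
KKKKKK
KKKYKK
BBBKKK
BBBKKK
KKKKKK
KKKKKK
KKKKYK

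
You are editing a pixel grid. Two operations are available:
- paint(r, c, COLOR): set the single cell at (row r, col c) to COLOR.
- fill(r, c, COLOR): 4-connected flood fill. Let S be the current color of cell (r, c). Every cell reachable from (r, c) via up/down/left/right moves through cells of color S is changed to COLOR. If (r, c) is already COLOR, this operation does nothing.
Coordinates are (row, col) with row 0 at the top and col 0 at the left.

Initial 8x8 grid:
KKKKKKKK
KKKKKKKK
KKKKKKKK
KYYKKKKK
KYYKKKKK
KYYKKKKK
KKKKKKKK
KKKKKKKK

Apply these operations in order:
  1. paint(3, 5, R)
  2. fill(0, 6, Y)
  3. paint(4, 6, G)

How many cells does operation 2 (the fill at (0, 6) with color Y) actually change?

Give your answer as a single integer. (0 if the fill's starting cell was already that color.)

After op 1 paint(3,5,R):
KKKKKKKK
KKKKKKKK
KKKKKKKK
KYYKKRKK
KYYKKKKK
KYYKKKKK
KKKKKKKK
KKKKKKKK
After op 2 fill(0,6,Y) [57 cells changed]:
YYYYYYYY
YYYYYYYY
YYYYYYYY
YYYYYRYY
YYYYYYYY
YYYYYYYY
YYYYYYYY
YYYYYYYY

Answer: 57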